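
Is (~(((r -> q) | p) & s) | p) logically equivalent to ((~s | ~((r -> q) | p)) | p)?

equivalent

p | q | r | s | φ | ψ
- | - | - | - | - | -
T | T | T | T | T | T
T | T | T | F | T | T
T | T | F | T | T | T
T | T | F | F | T | T
T | F | T | T | T | T
T | F | T | F | T | T
T | F | F | T | T | T
T | F | F | F | T | T
F | T | T | T | F | F
F | T | T | F | T | T
F | T | F | T | F | F
F | T | F | F | T | T
F | F | T | T | T | T
F | F | T | F | T | T
F | F | F | T | F | F
F | F | F | F | T | T
The columns for φ and ψ agree on every row, so they are logically equivalent.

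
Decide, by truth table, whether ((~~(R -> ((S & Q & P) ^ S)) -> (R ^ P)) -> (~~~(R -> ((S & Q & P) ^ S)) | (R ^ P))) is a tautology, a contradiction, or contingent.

tautology

P  Q  R  S  |  (S & Q & P)  ((S & Q & P) ^ S)  (R -> ((S & Q & P) ^ S))  ~(R -> ((S & Q & P) ^ S))  ~~(R -> ((S & Q & P) ^ S))  (R ^ P)  ~~~(R -> ((S & Q & P) ^ S))  φ
T  T  T  T  |       T               F                     F                          T                          F                  F                  T               T
T  T  T  F  |       F               F                     F                          T                          F                  F                  T               T
T  T  F  T  |       T               F                     T                          F                          T                  T                  F               T
T  T  F  F  |       F               F                     T                          F                          T                  T                  F               T
T  F  T  T  |       F               T                     T                          F                          T                  F                  F               T
T  F  T  F  |       F               F                     F                          T                          F                  F                  T               T
T  F  F  T  |       F               T                     T                          F                          T                  T                  F               T
T  F  F  F  |       F               F                     T                          F                          T                  T                  F               T
F  T  T  T  |       F               T                     T                          F                          T                  T                  F               T
F  T  T  F  |       F               F                     F                          T                          F                  T                  T               T
F  T  F  T  |       F               T                     T                          F                          T                  F                  F               T
F  T  F  F  |       F               F                     T                          F                          T                  F                  F               T
F  F  T  T  |       F               T                     T                          F                          T                  T                  F               T
F  F  T  F  |       F               F                     F                          T                          F                  T                  T               T
F  F  F  T  |       F               T                     T                          F                          T                  F                  F               T
F  F  F  F  |       F               F                     T                          F                          T                  F                  F               T
Every row is T, so the formula is a tautology.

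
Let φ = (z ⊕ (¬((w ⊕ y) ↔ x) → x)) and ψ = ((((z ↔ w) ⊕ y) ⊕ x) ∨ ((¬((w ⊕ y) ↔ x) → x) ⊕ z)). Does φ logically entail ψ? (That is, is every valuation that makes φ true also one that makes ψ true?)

  x   |   y   |   z   |   w   ||   φ   |   ψ  
 True |  True |  True |  True || False |  True
 True |  True |  True | False || False | False
 True |  True | False |  True ||  True |  True
 True |  True | False | False ||  True |  True
 True | False |  True |  True || False | False
 True | False |  True | False || False |  True
 True | False | False |  True ||  True |  True
 True | False | False | False ||  True |  True
False |  True |  True |  True || False | False
False |  True |  True | False ||  True |  True
False |  True | False |  True ||  True |  True
False |  True | False | False || False | False
False | False |  True |  True ||  True |  True
False | False |  True | False || False | False
False | False | False |  True || False | False
False | False | False | False ||  True |  True
In every row where φ is true, ψ is also true, so φ ⊨ ψ.

yes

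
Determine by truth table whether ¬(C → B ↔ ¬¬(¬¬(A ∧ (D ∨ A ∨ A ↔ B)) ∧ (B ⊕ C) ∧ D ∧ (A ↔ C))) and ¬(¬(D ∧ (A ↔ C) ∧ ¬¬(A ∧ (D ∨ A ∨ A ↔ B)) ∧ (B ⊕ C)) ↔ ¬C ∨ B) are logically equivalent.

A | B | C | D | φ | ψ
- | - | - | - | - | -
0 | 0 | 0 | 0 | 1 | 0
0 | 0 | 0 | 1 | 1 | 0
0 | 0 | 1 | 0 | 0 | 1
0 | 0 | 1 | 1 | 0 | 1
0 | 1 | 0 | 0 | 1 | 0
0 | 1 | 0 | 1 | 1 | 0
0 | 1 | 1 | 0 | 1 | 0
0 | 1 | 1 | 1 | 1 | 0
1 | 0 | 0 | 0 | 1 | 0
1 | 0 | 0 | 1 | 1 | 0
1 | 0 | 1 | 0 | 0 | 1
1 | 0 | 1 | 1 | 0 | 1
1 | 1 | 0 | 0 | 1 | 0
1 | 1 | 0 | 1 | 1 | 0
1 | 1 | 1 | 0 | 1 | 0
1 | 1 | 1 | 1 | 1 | 0
The columns differ at A=0, B=0, C=0, D=0 (φ=1, ψ=0), so they are not equivalent.

not equivalent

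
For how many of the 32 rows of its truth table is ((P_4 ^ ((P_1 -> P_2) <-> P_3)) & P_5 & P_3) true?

4

P_1 | P_2 | P_3 | P_4 | P_5 | φ
--- | --- | --- | --- | --- | -
 T  |  T  |  T  |  T  |  T  | F
 T  |  T  |  T  |  T  |  F  | F
 T  |  T  |  T  |  F  |  T  | T
 T  |  T  |  T  |  F  |  F  | F
 T  |  T  |  F  |  T  |  T  | F
 T  |  T  |  F  |  T  |  F  | F
 T  |  T  |  F  |  F  |  T  | F
 T  |  T  |  F  |  F  |  F  | F
 T  |  F  |  T  |  T  |  T  | T
 T  |  F  |  T  |  T  |  F  | F
 T  |  F  |  T  |  F  |  T  | F
 T  |  F  |  T  |  F  |  F  | F
 T  |  F  |  F  |  T  |  T  | F
 T  |  F  |  F  |  T  |  F  | F
 T  |  F  |  F  |  F  |  T  | F
 T  |  F  |  F  |  F  |  F  | F
 F  |  T  |  T  |  T  |  T  | F
 F  |  T  |  T  |  T  |  F  | F
 F  |  T  |  T  |  F  |  T  | T
 F  |  T  |  T  |  F  |  F  | F
 F  |  T  |  F  |  T  |  T  | F
 F  |  T  |  F  |  T  |  F  | F
 F  |  T  |  F  |  F  |  T  | F
 F  |  T  |  F  |  F  |  F  | F
 F  |  F  |  T  |  T  |  T  | F
 F  |  F  |  T  |  T  |  F  | F
 F  |  F  |  T  |  F  |  T  | T
 F  |  F  |  T  |  F  |  F  | F
 F  |  F  |  F  |  T  |  T  | F
 F  |  F  |  F  |  T  |  F  | F
 F  |  F  |  F  |  F  |  T  | F
 F  |  F  |  F  |  F  |  F  | F
The formula is true on 4 of the 32 rows.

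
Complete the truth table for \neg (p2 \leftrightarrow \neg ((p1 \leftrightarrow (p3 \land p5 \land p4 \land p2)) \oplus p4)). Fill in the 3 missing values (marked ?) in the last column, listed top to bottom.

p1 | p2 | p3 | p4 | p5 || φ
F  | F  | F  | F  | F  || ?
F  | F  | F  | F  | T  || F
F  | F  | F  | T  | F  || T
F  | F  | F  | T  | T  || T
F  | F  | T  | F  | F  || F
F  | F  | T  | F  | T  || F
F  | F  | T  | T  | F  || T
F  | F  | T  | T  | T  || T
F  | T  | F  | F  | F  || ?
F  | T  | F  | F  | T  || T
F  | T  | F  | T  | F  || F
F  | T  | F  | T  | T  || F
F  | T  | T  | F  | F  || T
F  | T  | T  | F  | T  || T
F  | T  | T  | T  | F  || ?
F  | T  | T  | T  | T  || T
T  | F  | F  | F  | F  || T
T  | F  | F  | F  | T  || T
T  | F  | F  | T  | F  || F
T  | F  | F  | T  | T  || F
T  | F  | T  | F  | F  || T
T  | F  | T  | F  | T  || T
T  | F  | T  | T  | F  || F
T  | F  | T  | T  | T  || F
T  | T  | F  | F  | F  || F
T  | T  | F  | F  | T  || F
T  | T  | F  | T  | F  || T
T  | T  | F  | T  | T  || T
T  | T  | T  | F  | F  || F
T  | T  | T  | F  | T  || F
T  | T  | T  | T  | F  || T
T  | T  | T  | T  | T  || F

Row p1=F, p2=F, p3=F, p4=F, p5=F: \neg ((p1 \leftrightarrow (p3 \land p5 \land p4 \land p2)) \oplus p4) = F, (p2 \leftrightarrow \neg ((p1 \leftrightarrow (p3 \land p5 \land p4 \land p2)) \oplus p4)) = T, so the formula = F.
Row p1=F, p2=T, p3=F, p4=F, p5=F: \neg ((p1 \leftrightarrow (p3 \land p5 \land p4 \land p2)) \oplus p4) = F, (p2 \leftrightarrow \neg ((p1 \leftrightarrow (p3 \land p5 \land p4 \land p2)) \oplus p4)) = F, so the formula = T.
Row p1=F, p2=T, p3=T, p4=T, p5=F: \neg ((p1 \leftrightarrow (p3 \land p5 \land p4 \land p2)) \oplus p4) = T, (p2 \leftrightarrow \neg ((p1 \leftrightarrow (p3 \land p5 \land p4 \land p2)) \oplus p4)) = T, so the formula = F.

F, T, F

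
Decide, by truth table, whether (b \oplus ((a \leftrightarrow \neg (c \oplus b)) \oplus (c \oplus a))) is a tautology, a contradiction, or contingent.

contradiction

a | b | c | (c \oplus b) | \neg (c \oplus b) | (c \oplus a) | φ
- | - | - | ------------ | ----------------- | ------------ | -
T | T | T |      F       |         T         |      F       | F
T | T | F |      T       |         F         |      T       | F
T | F | T |      T       |         F         |      F       | F
T | F | F |      F       |         T         |      T       | F
F | T | T |      F       |         T         |      T       | F
F | T | F |      T       |         F         |      F       | F
F | F | T |      T       |         F         |      T       | F
F | F | F |      F       |         T         |      F       | F
Every row is F, so the formula is a contradiction.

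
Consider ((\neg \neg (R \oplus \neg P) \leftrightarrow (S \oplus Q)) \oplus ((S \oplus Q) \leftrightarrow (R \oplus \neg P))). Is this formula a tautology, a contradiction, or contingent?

contradiction

P  Q  R  S  |  φ
F  F  F  F  |  F
F  F  F  T  |  F
F  F  T  F  |  F
F  F  T  T  |  F
F  T  F  F  |  F
F  T  F  T  |  F
F  T  T  F  |  F
F  T  T  T  |  F
T  F  F  F  |  F
T  F  F  T  |  F
T  F  T  F  |  F
T  F  T  T  |  F
T  T  F  F  |  F
T  T  F  T  |  F
T  T  T  F  |  F
T  T  T  T  |  F
Every row is F, so the formula is a contradiction.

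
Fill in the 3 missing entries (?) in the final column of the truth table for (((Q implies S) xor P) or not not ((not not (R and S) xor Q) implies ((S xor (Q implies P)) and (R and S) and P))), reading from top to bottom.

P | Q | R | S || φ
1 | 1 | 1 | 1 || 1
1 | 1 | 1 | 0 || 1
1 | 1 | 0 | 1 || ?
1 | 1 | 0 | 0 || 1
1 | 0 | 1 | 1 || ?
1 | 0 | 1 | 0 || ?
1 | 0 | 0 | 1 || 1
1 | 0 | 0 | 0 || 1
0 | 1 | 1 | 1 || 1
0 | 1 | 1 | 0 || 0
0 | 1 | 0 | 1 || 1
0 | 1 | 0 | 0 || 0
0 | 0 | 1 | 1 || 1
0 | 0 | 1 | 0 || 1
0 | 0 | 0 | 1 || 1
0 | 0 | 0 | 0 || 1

0, 0, 1

Row P=1, Q=1, R=0, S=1: ((Q implies S) xor P) = 0, not not ((not not (R and S) xor Q) implies ((S xor (Q implies P)) and (R and S) and P)) = 0, so the formula = 0.
Row P=1, Q=0, R=1, S=1: ((Q implies S) xor P) = 0, not not ((not not (R and S) xor Q) implies ((S xor (Q implies P)) and (R and S) and P)) = 0, so the formula = 0.
Row P=1, Q=0, R=1, S=0: ((Q implies S) xor P) = 0, not not ((not not (R and S) xor Q) implies ((S xor (Q implies P)) and (R and S) and P)) = 1, so the formula = 1.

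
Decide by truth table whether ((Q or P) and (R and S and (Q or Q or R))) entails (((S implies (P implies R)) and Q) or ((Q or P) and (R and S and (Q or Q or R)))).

P | Q | R | S || φ | ψ
0 | 0 | 0 | 0 || 0 | 0
0 | 0 | 0 | 1 || 0 | 0
0 | 0 | 1 | 0 || 0 | 0
0 | 0 | 1 | 1 || 0 | 0
0 | 1 | 0 | 0 || 0 | 1
0 | 1 | 0 | 1 || 0 | 1
0 | 1 | 1 | 0 || 0 | 1
0 | 1 | 1 | 1 || 1 | 1
1 | 0 | 0 | 0 || 0 | 0
1 | 0 | 0 | 1 || 0 | 0
1 | 0 | 1 | 0 || 0 | 0
1 | 0 | 1 | 1 || 1 | 1
1 | 1 | 0 | 0 || 0 | 1
1 | 1 | 0 | 1 || 0 | 0
1 | 1 | 1 | 0 || 0 | 1
1 | 1 | 1 | 1 || 1 | 1
In every row where φ is true, ψ is also true, so φ ⊨ ψ.

yes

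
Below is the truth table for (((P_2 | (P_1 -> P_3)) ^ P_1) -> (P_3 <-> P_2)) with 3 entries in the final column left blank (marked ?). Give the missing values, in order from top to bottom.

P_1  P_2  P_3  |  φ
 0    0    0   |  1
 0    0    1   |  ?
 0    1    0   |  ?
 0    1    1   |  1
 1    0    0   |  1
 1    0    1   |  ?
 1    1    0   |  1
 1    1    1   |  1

Row P_1=0, P_2=0, P_3=1: ((P_2 | (P_1 -> P_3)) ^ P_1) = 1, (P_3 <-> P_2) = 0, so the formula = 0.
Row P_1=0, P_2=1, P_3=0: ((P_2 | (P_1 -> P_3)) ^ P_1) = 1, (P_3 <-> P_2) = 0, so the formula = 0.
Row P_1=1, P_2=0, P_3=1: ((P_2 | (P_1 -> P_3)) ^ P_1) = 0, (P_3 <-> P_2) = 0, so the formula = 1.

0, 0, 1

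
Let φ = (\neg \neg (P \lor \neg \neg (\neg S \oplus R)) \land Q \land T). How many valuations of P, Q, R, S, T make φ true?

6

P | Q | R | S | T || φ
1 | 1 | 1 | 1 | 1 || 1
1 | 1 | 1 | 1 | 0 || 0
1 | 1 | 1 | 0 | 1 || 1
1 | 1 | 1 | 0 | 0 || 0
1 | 1 | 0 | 1 | 1 || 1
1 | 1 | 0 | 1 | 0 || 0
1 | 1 | 0 | 0 | 1 || 1
1 | 1 | 0 | 0 | 0 || 0
1 | 0 | 1 | 1 | 1 || 0
1 | 0 | 1 | 1 | 0 || 0
1 | 0 | 1 | 0 | 1 || 0
1 | 0 | 1 | 0 | 0 || 0
1 | 0 | 0 | 1 | 1 || 0
1 | 0 | 0 | 1 | 0 || 0
1 | 0 | 0 | 0 | 1 || 0
1 | 0 | 0 | 0 | 0 || 0
0 | 1 | 1 | 1 | 1 || 1
0 | 1 | 1 | 1 | 0 || 0
0 | 1 | 1 | 0 | 1 || 0
0 | 1 | 1 | 0 | 0 || 0
0 | 1 | 0 | 1 | 1 || 0
0 | 1 | 0 | 1 | 0 || 0
0 | 1 | 0 | 0 | 1 || 1
0 | 1 | 0 | 0 | 0 || 0
0 | 0 | 1 | 1 | 1 || 0
0 | 0 | 1 | 1 | 0 || 0
0 | 0 | 1 | 0 | 1 || 0
0 | 0 | 1 | 0 | 0 || 0
0 | 0 | 0 | 1 | 1 || 0
0 | 0 | 0 | 1 | 0 || 0
0 | 0 | 0 | 0 | 1 || 0
0 | 0 | 0 | 0 | 0 || 0
The formula is true on 6 of the 32 rows.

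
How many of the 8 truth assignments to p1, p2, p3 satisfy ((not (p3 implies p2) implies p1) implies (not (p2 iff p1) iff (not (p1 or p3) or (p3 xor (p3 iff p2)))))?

6

  p1     p2     p3   |  (p3 implies p2)  not (p3 implies p2)  (p2 iff p1)  not (p2 iff p1)  (p1 or p3)  not (p1 or p3)  (p3 iff p2)  (p3 xor (p3 iff p2))    φ  
 True   True   True  |        True              False             True          False          True         False           True            False           True
 True   True  False  |        True              False             True          False          True         False          False            False           True
 True  False   True  |       False               True            False           True          True         False          False             True           True
 True  False  False  |        True              False            False           True          True         False           True             True           True
False   True   True  |        True              False            False           True          True         False           True            False          False
False   True  False  |        True              False            False           True         False          True          False            False           True
False  False   True  |       False               True             True          False          True         False          False             True           True
False  False  False  |        True              False             True          False         False          True           True             True          False
The formula is true on 6 of the 8 rows.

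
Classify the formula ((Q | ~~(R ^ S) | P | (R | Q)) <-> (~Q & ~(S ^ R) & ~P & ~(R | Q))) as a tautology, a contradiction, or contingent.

contradiction

P  Q  R  S     (R ^ S)  ~(R ^ S)  ~~(R ^ S)  (R | Q)  ~Q  (S ^ R)  ~(S ^ R)  ~P  ~(R | Q)  φ
T  T  T  T        F        T          F         T     F      F        T      F      F      F
T  T  T  F        T        F          T         T     F      T        F      F      F      F
T  T  F  T        T        F          T         T     F      T        F      F      F      F
T  T  F  F        F        T          F         T     F      F        T      F      F      F
T  F  T  T        F        T          F         T     T      F        T      F      F      F
T  F  T  F        T        F          T         T     T      T        F      F      F      F
T  F  F  T        T        F          T         F     T      T        F      F      T      F
T  F  F  F        F        T          F         F     T      F        T      F      T      F
F  T  T  T        F        T          F         T     F      F        T      T      F      F
F  T  T  F        T        F          T         T     F      T        F      T      F      F
F  T  F  T        T        F          T         T     F      T        F      T      F      F
F  T  F  F        F        T          F         T     F      F        T      T      F      F
F  F  T  T        F        T          F         T     T      F        T      T      F      F
F  F  T  F        T        F          T         T     T      T        F      T      F      F
F  F  F  T        T        F          T         F     T      T        F      T      T      F
F  F  F  F        F        T          F         F     T      F        T      T      T      F
Every row is F, so the formula is a contradiction.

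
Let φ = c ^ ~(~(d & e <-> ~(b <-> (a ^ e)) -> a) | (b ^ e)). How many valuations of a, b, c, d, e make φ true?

16

a | b | c | d | e | φ
- | - | - | - | - | -
0 | 0 | 0 | 0 | 0 | 0
0 | 0 | 0 | 0 | 1 | 0
0 | 0 | 0 | 1 | 0 | 0
0 | 0 | 0 | 1 | 1 | 0
0 | 0 | 1 | 0 | 0 | 1
0 | 0 | 1 | 0 | 1 | 1
0 | 0 | 1 | 1 | 0 | 1
0 | 0 | 1 | 1 | 1 | 1
0 | 1 | 0 | 0 | 0 | 0
0 | 1 | 0 | 0 | 1 | 0
0 | 1 | 0 | 1 | 0 | 0
0 | 1 | 0 | 1 | 1 | 1
0 | 1 | 1 | 0 | 0 | 1
0 | 1 | 1 | 0 | 1 | 1
0 | 1 | 1 | 1 | 0 | 1
0 | 1 | 1 | 1 | 1 | 0
1 | 0 | 0 | 0 | 0 | 0
1 | 0 | 0 | 0 | 1 | 0
1 | 0 | 0 | 1 | 0 | 0
1 | 0 | 0 | 1 | 1 | 0
1 | 0 | 1 | 0 | 0 | 1
1 | 0 | 1 | 0 | 1 | 1
1 | 0 | 1 | 1 | 0 | 1
1 | 0 | 1 | 1 | 1 | 1
1 | 1 | 0 | 0 | 0 | 0
1 | 1 | 0 | 0 | 1 | 0
1 | 1 | 0 | 1 | 0 | 0
1 | 1 | 0 | 1 | 1 | 1
1 | 1 | 1 | 0 | 0 | 1
1 | 1 | 1 | 0 | 1 | 1
1 | 1 | 1 | 1 | 0 | 1
1 | 1 | 1 | 1 | 1 | 0
The formula is true on 16 of the 32 rows.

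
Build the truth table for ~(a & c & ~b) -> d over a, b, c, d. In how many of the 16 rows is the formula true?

a | b | c | d || (~(a & (c & ~b)) -> d)
0 | 0 | 0 | 0 ||           0           
0 | 0 | 0 | 1 ||           1           
0 | 0 | 1 | 0 ||           0           
0 | 0 | 1 | 1 ||           1           
0 | 1 | 0 | 0 ||           0           
0 | 1 | 0 | 1 ||           1           
0 | 1 | 1 | 0 ||           0           
0 | 1 | 1 | 1 ||           1           
1 | 0 | 0 | 0 ||           0           
1 | 0 | 0 | 1 ||           1           
1 | 0 | 1 | 0 ||           1           
1 | 0 | 1 | 1 ||           1           
1 | 1 | 0 | 0 ||           0           
1 | 1 | 0 | 1 ||           1           
1 | 1 | 1 | 0 ||           0           
1 | 1 | 1 | 1 ||           1           
The formula is true on 9 of the 16 rows.

9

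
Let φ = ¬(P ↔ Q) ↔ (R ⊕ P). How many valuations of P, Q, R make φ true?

P | Q | R | (¬(P ↔ Q) ↔ (R ⊕ P))
- | - | - | --------------------
T | T | T |          T          
T | T | F |          F          
T | F | T |          F          
T | F | F |          T          
F | T | T |          T          
F | T | F |          F          
F | F | T |          F          
F | F | F |          T          
The formula is true on 4 of the 8 rows.

4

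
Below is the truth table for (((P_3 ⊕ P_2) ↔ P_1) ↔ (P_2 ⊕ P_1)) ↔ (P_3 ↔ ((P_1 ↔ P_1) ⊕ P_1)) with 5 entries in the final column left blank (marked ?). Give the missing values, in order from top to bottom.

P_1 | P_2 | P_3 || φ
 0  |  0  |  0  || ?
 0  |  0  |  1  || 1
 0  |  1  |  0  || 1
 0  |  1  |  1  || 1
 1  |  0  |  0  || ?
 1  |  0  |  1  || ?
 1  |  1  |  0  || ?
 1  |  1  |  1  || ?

1, 0, 0, 0, 0

Row P_1=0, P_2=0, P_3=0: (((P_3 ⊕ P_2) ↔ P_1) ↔ (P_2 ⊕ P_1)) = 0, (P_3 ↔ ((P_1 ↔ P_1) ⊕ P_1)) = 0, so the formula = 1.
Row P_1=1, P_2=0, P_3=0: (((P_3 ⊕ P_2) ↔ P_1) ↔ (P_2 ⊕ P_1)) = 0, (P_3 ↔ ((P_1 ↔ P_1) ⊕ P_1)) = 1, so the formula = 0.
Row P_1=1, P_2=0, P_3=1: (((P_3 ⊕ P_2) ↔ P_1) ↔ (P_2 ⊕ P_1)) = 1, (P_3 ↔ ((P_1 ↔ P_1) ⊕ P_1)) = 0, so the formula = 0.
Row P_1=1, P_2=1, P_3=0: (((P_3 ⊕ P_2) ↔ P_1) ↔ (P_2 ⊕ P_1)) = 0, (P_3 ↔ ((P_1 ↔ P_1) ⊕ P_1)) = 1, so the formula = 0.
Row P_1=1, P_2=1, P_3=1: (((P_3 ⊕ P_2) ↔ P_1) ↔ (P_2 ⊕ P_1)) = 1, (P_3 ↔ ((P_1 ↔ P_1) ⊕ P_1)) = 0, so the formula = 0.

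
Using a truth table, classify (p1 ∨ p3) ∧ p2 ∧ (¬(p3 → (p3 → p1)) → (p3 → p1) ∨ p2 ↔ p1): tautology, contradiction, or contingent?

p1 | p2 | p3 || φ
T  | T  | T  || T
T  | T  | F  || T
T  | F  | T  || F
T  | F  | F  || F
F  | T  | T  || F
F  | T  | F  || F
F  | F  | T  || F
F  | F  | F  || F
2 of 8 rows are T, so the formula is contingent.

contingent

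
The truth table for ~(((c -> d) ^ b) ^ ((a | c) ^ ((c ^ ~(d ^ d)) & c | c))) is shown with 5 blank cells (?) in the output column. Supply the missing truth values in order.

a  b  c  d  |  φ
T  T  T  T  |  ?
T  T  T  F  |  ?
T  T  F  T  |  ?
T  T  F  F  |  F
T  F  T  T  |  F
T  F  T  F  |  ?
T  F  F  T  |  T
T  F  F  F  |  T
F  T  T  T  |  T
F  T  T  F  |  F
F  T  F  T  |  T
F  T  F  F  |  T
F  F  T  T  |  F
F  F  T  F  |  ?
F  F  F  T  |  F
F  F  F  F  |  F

Row a=T, b=T, c=T, d=T: ((c -> d) ^ b) = F, ((a | c) ^ ((c ^ ~(d ^ d)) & c | c)) = F, (((c -> d) ^ b) ^ ((a | c) ^ ((c ^ ~(d ^ d)) & c | c))) = F, so the formula = T.
Row a=T, b=T, c=T, d=F: ((c -> d) ^ b) = T, ((a | c) ^ ((c ^ ~(d ^ d)) & c | c)) = F, (((c -> d) ^ b) ^ ((a | c) ^ ((c ^ ~(d ^ d)) & c | c))) = T, so the formula = F.
Row a=T, b=T, c=F, d=T: ((c -> d) ^ b) = F, ((a | c) ^ ((c ^ ~(d ^ d)) & c | c)) = T, (((c -> d) ^ b) ^ ((a | c) ^ ((c ^ ~(d ^ d)) & c | c))) = T, so the formula = F.
Row a=T, b=F, c=T, d=F: ((c -> d) ^ b) = F, ((a | c) ^ ((c ^ ~(d ^ d)) & c | c)) = F, (((c -> d) ^ b) ^ ((a | c) ^ ((c ^ ~(d ^ d)) & c | c))) = F, so the formula = T.
Row a=F, b=F, c=T, d=F: ((c -> d) ^ b) = F, ((a | c) ^ ((c ^ ~(d ^ d)) & c | c)) = F, (((c -> d) ^ b) ^ ((a | c) ^ ((c ^ ~(d ^ d)) & c | c))) = F, so the formula = T.

T, F, F, T, T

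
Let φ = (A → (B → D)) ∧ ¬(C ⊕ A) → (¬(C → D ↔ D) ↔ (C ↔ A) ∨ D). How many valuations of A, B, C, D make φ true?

11

A  B  C  D  |  (B → D)  (A → (B → D))  (C ⊕ A)  ¬(C ⊕ A)  ((A → (B → D)) ∧ ¬(C ⊕ A))  (C → D)  ((C → D) ↔ D)  ¬((C → D) ↔ D)  (C ↔ A)  ((C ↔ A) ∨ D)  φ
F  F  F  F  |     T           T           F        T                  T                  T           F              T            T           T        T
F  F  F  T  |     T           T           F        T                  T                  T           T              F            T           T        F
F  F  T  F  |     T           T           T        F                  F                  F           T              F            F           F        T
F  F  T  T  |     T           T           T        F                  F                  T           T              F            F           T        T
F  T  F  F  |     F           T           F        T                  T                  T           F              T            T           T        T
F  T  F  T  |     T           T           F        T                  T                  T           T              F            T           T        F
F  T  T  F  |     F           T           T        F                  F                  F           T              F            F           F        T
F  T  T  T  |     T           T           T        F                  F                  T           T              F            F           T        T
T  F  F  F  |     T           T           T        F                  F                  T           F              T            F           F        T
T  F  F  T  |     T           T           T        F                  F                  T           T              F            F           T        T
T  F  T  F  |     T           T           F        T                  T                  F           T              F            T           T        F
T  F  T  T  |     T           T           F        T                  T                  T           T              F            T           T        F
T  T  F  F  |     F           F           T        F                  F                  T           F              T            F           F        T
T  T  F  T  |     T           T           T        F                  F                  T           T              F            F           T        T
T  T  T  F  |     F           F           F        T                  F                  F           T              F            T           T        T
T  T  T  T  |     T           T           F        T                  T                  T           T              F            T           T        F
The formula is true on 11 of the 16 rows.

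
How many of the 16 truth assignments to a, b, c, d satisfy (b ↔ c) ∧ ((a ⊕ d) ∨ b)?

6

a | b | c | d || (b ↔ c) | (a ⊕ d) | ((a ⊕ d) ∨ b) | ((b ↔ c) ∧ ((a ⊕ d) ∨ b))
T | T | T | T ||    T    |    F    |       T       |             T            
T | T | T | F ||    T    |    T    |       T       |             T            
T | T | F | T ||    F    |    F    |       T       |             F            
T | T | F | F ||    F    |    T    |       T       |             F            
T | F | T | T ||    F    |    F    |       F       |             F            
T | F | T | F ||    F    |    T    |       T       |             F            
T | F | F | T ||    T    |    F    |       F       |             F            
T | F | F | F ||    T    |    T    |       T       |             T            
F | T | T | T ||    T    |    T    |       T       |             T            
F | T | T | F ||    T    |    F    |       T       |             T            
F | T | F | T ||    F    |    T    |       T       |             F            
F | T | F | F ||    F    |    F    |       T       |             F            
F | F | T | T ||    F    |    T    |       T       |             F            
F | F | T | F ||    F    |    F    |       F       |             F            
F | F | F | T ||    T    |    T    |       T       |             T            
F | F | F | F ||    T    |    F    |       F       |             F            
The formula is true on 6 of the 16 rows.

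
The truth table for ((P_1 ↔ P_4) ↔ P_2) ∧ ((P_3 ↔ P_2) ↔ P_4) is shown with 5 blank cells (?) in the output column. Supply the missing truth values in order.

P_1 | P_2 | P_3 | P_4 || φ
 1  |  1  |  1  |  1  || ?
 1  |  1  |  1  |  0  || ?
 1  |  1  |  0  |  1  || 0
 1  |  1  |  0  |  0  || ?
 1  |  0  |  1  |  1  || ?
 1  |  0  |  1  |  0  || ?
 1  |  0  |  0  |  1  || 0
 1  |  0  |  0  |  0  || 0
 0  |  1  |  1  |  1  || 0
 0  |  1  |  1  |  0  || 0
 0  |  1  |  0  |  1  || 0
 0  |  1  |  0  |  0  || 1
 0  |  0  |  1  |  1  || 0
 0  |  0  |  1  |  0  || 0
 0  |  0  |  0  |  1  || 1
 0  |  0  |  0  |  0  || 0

1, 0, 0, 0, 1

Row P_1=1, P_2=1, P_3=1, P_4=1: ((P_1 ↔ P_4) ↔ P_2) = 1, ((P_3 ↔ P_2) ↔ P_4) = 1, so the formula = 1.
Row P_1=1, P_2=1, P_3=1, P_4=0: ((P_1 ↔ P_4) ↔ P_2) = 0, ((P_3 ↔ P_2) ↔ P_4) = 0, so the formula = 0.
Row P_1=1, P_2=1, P_3=0, P_4=0: ((P_1 ↔ P_4) ↔ P_2) = 0, ((P_3 ↔ P_2) ↔ P_4) = 1, so the formula = 0.
Row P_1=1, P_2=0, P_3=1, P_4=1: ((P_1 ↔ P_4) ↔ P_2) = 0, ((P_3 ↔ P_2) ↔ P_4) = 0, so the formula = 0.
Row P_1=1, P_2=0, P_3=1, P_4=0: ((P_1 ↔ P_4) ↔ P_2) = 1, ((P_3 ↔ P_2) ↔ P_4) = 1, so the formula = 1.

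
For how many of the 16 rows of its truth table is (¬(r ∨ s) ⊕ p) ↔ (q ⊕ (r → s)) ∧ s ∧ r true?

p | q | r | s | φ
- | - | - | - | -
F | F | F | F | F
F | F | F | T | T
F | F | T | F | T
F | F | T | T | F
F | T | F | F | F
F | T | F | T | T
F | T | T | F | T
F | T | T | T | T
T | F | F | F | T
T | F | F | T | F
T | F | T | F | F
T | F | T | T | T
T | T | F | F | T
T | T | F | T | F
T | T | T | F | F
T | T | T | T | F
The formula is true on 8 of the 16 rows.

8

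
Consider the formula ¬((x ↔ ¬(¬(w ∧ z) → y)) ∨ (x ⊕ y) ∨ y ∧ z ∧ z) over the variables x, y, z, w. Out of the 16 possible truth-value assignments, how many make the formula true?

5

x  y  z  w  |  φ
F  F  F  F  |  T
F  F  F  T  |  T
F  F  T  F  |  T
F  F  T  T  |  F
F  T  F  F  |  F
F  T  F  T  |  F
F  T  T  F  |  F
F  T  T  T  |  F
T  F  F  F  |  F
T  F  F  T  |  F
T  F  T  F  |  F
T  F  T  T  |  F
T  T  F  F  |  T
T  T  F  T  |  T
T  T  T  F  |  F
T  T  T  T  |  F
The formula is true on 5 of the 16 rows.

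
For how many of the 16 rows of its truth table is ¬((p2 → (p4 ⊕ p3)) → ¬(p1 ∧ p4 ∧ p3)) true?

p1 | p2 | p3 | p4 || (p4 ⊕ p3) | (p2 → (p4 ⊕ p3)) | (p1 ∧ p4 ∧ p3) | ¬(p1 ∧ p4 ∧ p3) | φ
0  | 0  | 0  | 0  ||     0     |        1         |       0        |        1        | 0
0  | 0  | 0  | 1  ||     1     |        1         |       0        |        1        | 0
0  | 0  | 1  | 0  ||     1     |        1         |       0        |        1        | 0
0  | 0  | 1  | 1  ||     0     |        1         |       0        |        1        | 0
0  | 1  | 0  | 0  ||     0     |        0         |       0        |        1        | 0
0  | 1  | 0  | 1  ||     1     |        1         |       0        |        1        | 0
0  | 1  | 1  | 0  ||     1     |        1         |       0        |        1        | 0
0  | 1  | 1  | 1  ||     0     |        0         |       0        |        1        | 0
1  | 0  | 0  | 0  ||     0     |        1         |       0        |        1        | 0
1  | 0  | 0  | 1  ||     1     |        1         |       0        |        1        | 0
1  | 0  | 1  | 0  ||     1     |        1         |       0        |        1        | 0
1  | 0  | 1  | 1  ||     0     |        1         |       1        |        0        | 1
1  | 1  | 0  | 0  ||     0     |        0         |       0        |        1        | 0
1  | 1  | 0  | 1  ||     1     |        1         |       0        |        1        | 0
1  | 1  | 1  | 0  ||     1     |        1         |       0        |        1        | 0
1  | 1  | 1  | 1  ||     0     |        0         |       1        |        0        | 0
The formula is true on 1 of the 16 rows.

1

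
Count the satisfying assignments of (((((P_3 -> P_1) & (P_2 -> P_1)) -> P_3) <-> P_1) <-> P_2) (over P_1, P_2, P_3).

3

P_1 | P_2 | P_3 | (P_3 -> P_1) | (P_2 -> P_1) | φ
--- | --- | --- | ------------ | ------------ | -
 T  |  T  |  T  |      T       |      T       | T
 T  |  T  |  F  |      T       |      T       | F
 T  |  F  |  T  |      T       |      T       | F
 T  |  F  |  F  |      T       |      T       | T
 F  |  T  |  T  |      F       |      F       | F
 F  |  T  |  F  |      T       |      F       | F
 F  |  F  |  T  |      F       |      T       | T
 F  |  F  |  F  |      T       |      T       | F
The formula is true on 3 of the 8 rows.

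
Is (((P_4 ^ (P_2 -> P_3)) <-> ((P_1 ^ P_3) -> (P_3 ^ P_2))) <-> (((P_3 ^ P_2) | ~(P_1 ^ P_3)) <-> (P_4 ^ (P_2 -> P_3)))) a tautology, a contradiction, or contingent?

tautology

P_1  P_2  P_3  P_4     (P_2 -> P_3)  (P_4 ^ (P_2 -> P_3))  (P_1 ^ P_3)  (P_3 ^ P_2)  ((P_1 ^ P_3) -> (P_3 ^ P_2))  ~(P_1 ^ P_3)  ((P_3 ^ P_2) | ~(P_1 ^ P_3))  φ
 T    T    T    T           T                 F                 F            F                    T                     T                     T                T
 T    T    T    F           T                 T                 F            F                    T                     T                     T                T
 T    T    F    T           F                 T                 T            T                    T                     F                     T                T
 T    T    F    F           F                 F                 T            T                    T                     F                     T                T
 T    F    T    T           T                 F                 F            T                    T                     T                     T                T
 T    F    T    F           T                 T                 F            T                    T                     T                     T                T
 T    F    F    T           T                 F                 T            F                    F                     F                     F                T
 T    F    F    F           T                 T                 T            F                    F                     F                     F                T
 F    T    T    T           T                 F                 T            F                    F                     F                     F                T
 F    T    T    F           T                 T                 T            F                    F                     F                     F                T
 F    T    F    T           F                 T                 F            T                    T                     T                     T                T
 F    T    F    F           F                 F                 F            T                    T                     T                     T                T
 F    F    T    T           T                 F                 T            T                    T                     F                     T                T
 F    F    T    F           T                 T                 T            T                    T                     F                     T                T
 F    F    F    T           T                 F                 F            F                    T                     T                     T                T
 F    F    F    F           T                 T                 F            F                    T                     T                     T                T
Every row is T, so the formula is a tautology.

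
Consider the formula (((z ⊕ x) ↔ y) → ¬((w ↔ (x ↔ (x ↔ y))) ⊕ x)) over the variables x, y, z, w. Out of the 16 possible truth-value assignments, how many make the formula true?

12

x  y  z  w  |  (z ⊕ x)  ((z ⊕ x) ↔ y)  (x ↔ y)  (x ↔ (x ↔ y))  (w ↔ (x ↔ (x ↔ y)))  ((w ↔ (x ↔ (x ↔ y))) ⊕ x)  ¬((w ↔ (x ↔ (x ↔ y))) ⊕ x)  φ
T  T  T  T  |     F           F           T           T                 T                       F                          T               T
T  T  T  F  |     F           F           T           T                 F                       T                          F               T
T  T  F  T  |     T           T           T           T                 T                       F                          T               T
T  T  F  F  |     T           T           T           T                 F                       T                          F               F
T  F  T  T  |     F           T           F           F                 F                       T                          F               F
T  F  T  F  |     F           T           F           F                 T                       F                          T               T
T  F  F  T  |     T           F           F           F                 F                       T                          F               T
T  F  F  F  |     T           F           F           F                 T                       F                          T               T
F  T  T  T  |     T           T           F           T                 T                       T                          F               F
F  T  T  F  |     T           T           F           T                 F                       F                          T               T
F  T  F  T  |     F           F           F           T                 T                       T                          F               T
F  T  F  F  |     F           F           F           T                 F                       F                          T               T
F  F  T  T  |     T           F           T           F                 F                       F                          T               T
F  F  T  F  |     T           F           T           F                 T                       T                          F               T
F  F  F  T  |     F           T           T           F                 F                       F                          T               T
F  F  F  F  |     F           T           T           F                 T                       T                          F               F
The formula is true on 12 of the 16 rows.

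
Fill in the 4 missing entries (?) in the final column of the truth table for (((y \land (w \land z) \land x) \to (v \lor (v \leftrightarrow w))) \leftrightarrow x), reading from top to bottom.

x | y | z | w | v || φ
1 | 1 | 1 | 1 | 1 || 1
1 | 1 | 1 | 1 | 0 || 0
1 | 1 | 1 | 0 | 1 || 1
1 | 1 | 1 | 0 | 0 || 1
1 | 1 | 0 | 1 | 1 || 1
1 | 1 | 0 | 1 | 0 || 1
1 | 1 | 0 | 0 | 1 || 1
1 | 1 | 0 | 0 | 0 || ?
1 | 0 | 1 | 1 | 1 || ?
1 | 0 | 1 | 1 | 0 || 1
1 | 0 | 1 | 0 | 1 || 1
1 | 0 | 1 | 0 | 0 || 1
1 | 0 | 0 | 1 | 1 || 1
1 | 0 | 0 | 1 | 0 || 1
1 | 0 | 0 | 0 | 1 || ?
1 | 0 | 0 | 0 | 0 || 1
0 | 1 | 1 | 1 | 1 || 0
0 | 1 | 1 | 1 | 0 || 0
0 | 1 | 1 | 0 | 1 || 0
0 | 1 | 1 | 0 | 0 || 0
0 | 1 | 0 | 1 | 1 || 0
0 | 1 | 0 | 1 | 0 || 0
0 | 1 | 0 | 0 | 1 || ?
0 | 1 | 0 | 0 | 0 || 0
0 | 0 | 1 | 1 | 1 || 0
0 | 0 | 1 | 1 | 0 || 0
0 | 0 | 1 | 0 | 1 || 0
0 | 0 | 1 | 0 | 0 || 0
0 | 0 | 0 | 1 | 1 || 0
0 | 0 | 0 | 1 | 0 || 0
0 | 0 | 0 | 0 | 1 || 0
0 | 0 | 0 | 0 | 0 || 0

Row x=1, y=1, z=0, w=0, v=0: ((y \land (w \land z) \land x) \to (v \lor (v \leftrightarrow w))) = 1, so the formula = 1.
Row x=1, y=0, z=1, w=1, v=1: ((y \land (w \land z) \land x) \to (v \lor (v \leftrightarrow w))) = 1, so the formula = 1.
Row x=1, y=0, z=0, w=0, v=1: ((y \land (w \land z) \land x) \to (v \lor (v \leftrightarrow w))) = 1, so the formula = 1.
Row x=0, y=1, z=0, w=0, v=1: ((y \land (w \land z) \land x) \to (v \lor (v \leftrightarrow w))) = 1, so the formula = 0.

1, 1, 1, 0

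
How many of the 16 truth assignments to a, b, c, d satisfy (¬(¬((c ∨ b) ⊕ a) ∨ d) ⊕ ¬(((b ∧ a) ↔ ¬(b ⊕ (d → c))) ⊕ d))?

6

a  b  c  d  |  (c ∨ b)  ((c ∨ b) ⊕ a)  ¬((c ∨ b) ⊕ a)  (¬((c ∨ b) ⊕ a) ∨ d)  ¬(¬((c ∨ b) ⊕ a) ∨ d)  (b ∧ a)  (d → c)  (b ⊕ (d → c))  ¬(b ⊕ (d → c))  ((b ∧ a) ↔ ¬(b ⊕ (d → c)))  φ
T  T  T  T  |     T           F              T                  T                      F               T        T           F              T                     T               T
T  T  T  F  |     T           F              T                  T                      F               T        T           F              T                     T               F
T  T  F  T  |     T           F              T                  T                      F               T        F           T              F                     F               F
T  T  F  F  |     T           F              T                  T                      F               T        T           F              T                     T               F
T  F  T  T  |     T           F              T                  T                      F               F        T           T              F                     T               T
T  F  T  F  |     T           F              T                  T                      F               F        T           T              F                     T               F
T  F  F  T  |     F           T              F                  T                      F               F        F           F              T                     F               F
T  F  F  F  |     F           T              F                  F                      T               F        T           T              F                     T               T
F  T  T  T  |     T           T              F                  T                      F               F        T           F              T                     F               F
F  T  T  F  |     T           T              F                  F                      T               F        T           F              T                     F               F
F  T  F  T  |     T           T              F                  T                      F               F        F           T              F                     T               T
F  T  F  F  |     T           T              F                  F                      T               F        T           F              T                     F               F
F  F  T  T  |     T           T              F                  T                      F               F        T           T              F                     T               T
F  F  T  F  |     T           T              F                  F                      T               F        T           T              F                     T               T
F  F  F  T  |     F           F              T                  T                      F               F        F           F              T                     F               F
F  F  F  F  |     F           F              T                  T                      F               F        T           T              F                     T               F
The formula is true on 6 of the 16 rows.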